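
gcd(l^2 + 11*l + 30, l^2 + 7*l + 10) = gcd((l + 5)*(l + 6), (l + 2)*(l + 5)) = l + 5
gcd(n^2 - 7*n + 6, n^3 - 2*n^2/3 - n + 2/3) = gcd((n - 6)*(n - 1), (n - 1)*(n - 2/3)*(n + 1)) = n - 1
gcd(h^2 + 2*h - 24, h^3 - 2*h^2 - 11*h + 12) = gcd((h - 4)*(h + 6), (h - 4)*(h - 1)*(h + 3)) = h - 4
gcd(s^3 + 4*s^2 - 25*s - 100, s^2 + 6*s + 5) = s + 5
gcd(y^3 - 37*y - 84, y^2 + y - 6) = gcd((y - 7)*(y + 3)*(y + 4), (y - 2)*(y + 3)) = y + 3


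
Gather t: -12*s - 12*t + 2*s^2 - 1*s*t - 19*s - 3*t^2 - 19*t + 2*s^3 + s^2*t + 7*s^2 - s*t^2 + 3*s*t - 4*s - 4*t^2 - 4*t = 2*s^3 + 9*s^2 - 35*s + t^2*(-s - 7) + t*(s^2 + 2*s - 35)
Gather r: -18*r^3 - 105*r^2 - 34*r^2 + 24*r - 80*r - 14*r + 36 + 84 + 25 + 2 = -18*r^3 - 139*r^2 - 70*r + 147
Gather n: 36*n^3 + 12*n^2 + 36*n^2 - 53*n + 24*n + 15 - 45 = 36*n^3 + 48*n^2 - 29*n - 30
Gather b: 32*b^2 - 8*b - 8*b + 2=32*b^2 - 16*b + 2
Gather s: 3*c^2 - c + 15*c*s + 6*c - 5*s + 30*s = 3*c^2 + 5*c + s*(15*c + 25)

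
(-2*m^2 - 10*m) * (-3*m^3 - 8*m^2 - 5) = 6*m^5 + 46*m^4 + 80*m^3 + 10*m^2 + 50*m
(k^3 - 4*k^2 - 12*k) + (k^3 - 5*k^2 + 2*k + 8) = 2*k^3 - 9*k^2 - 10*k + 8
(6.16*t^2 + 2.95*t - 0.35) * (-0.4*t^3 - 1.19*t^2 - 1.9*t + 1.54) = -2.464*t^5 - 8.5104*t^4 - 15.0745*t^3 + 4.2979*t^2 + 5.208*t - 0.539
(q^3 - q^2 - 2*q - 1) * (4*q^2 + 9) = 4*q^5 - 4*q^4 + q^3 - 13*q^2 - 18*q - 9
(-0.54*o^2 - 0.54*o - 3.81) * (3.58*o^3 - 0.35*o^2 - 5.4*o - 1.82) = -1.9332*o^5 - 1.7442*o^4 - 10.5348*o^3 + 5.2323*o^2 + 21.5568*o + 6.9342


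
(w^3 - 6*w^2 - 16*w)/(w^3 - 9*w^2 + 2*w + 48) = w/(w - 3)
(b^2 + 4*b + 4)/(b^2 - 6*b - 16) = (b + 2)/(b - 8)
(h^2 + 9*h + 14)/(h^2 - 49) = (h + 2)/(h - 7)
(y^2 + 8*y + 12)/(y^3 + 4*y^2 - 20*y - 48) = 1/(y - 4)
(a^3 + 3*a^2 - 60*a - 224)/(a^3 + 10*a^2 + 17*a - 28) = (a - 8)/(a - 1)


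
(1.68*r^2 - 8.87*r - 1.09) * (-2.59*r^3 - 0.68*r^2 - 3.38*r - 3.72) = -4.3512*r^5 + 21.8309*r^4 + 3.1763*r^3 + 24.4722*r^2 + 36.6806*r + 4.0548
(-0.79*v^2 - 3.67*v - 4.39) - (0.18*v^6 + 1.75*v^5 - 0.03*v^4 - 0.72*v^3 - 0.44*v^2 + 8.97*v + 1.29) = -0.18*v^6 - 1.75*v^5 + 0.03*v^4 + 0.72*v^3 - 0.35*v^2 - 12.64*v - 5.68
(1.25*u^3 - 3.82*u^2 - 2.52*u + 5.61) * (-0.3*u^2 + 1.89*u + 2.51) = -0.375*u^5 + 3.5085*u^4 - 3.3263*u^3 - 16.034*u^2 + 4.2777*u + 14.0811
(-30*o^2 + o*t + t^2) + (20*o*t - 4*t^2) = -30*o^2 + 21*o*t - 3*t^2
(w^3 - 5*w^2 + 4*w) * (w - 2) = w^4 - 7*w^3 + 14*w^2 - 8*w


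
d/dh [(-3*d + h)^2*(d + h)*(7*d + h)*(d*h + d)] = d*(63*d^4 + 60*d^3*h + 30*d^3 - 96*d^2*h^2 - 64*d^2*h + 8*d*h^3 + 6*d*h^2 + 5*h^4 + 4*h^3)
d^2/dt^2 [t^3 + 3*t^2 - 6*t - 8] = 6*t + 6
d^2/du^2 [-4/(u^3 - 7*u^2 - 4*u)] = 8*(u*(3*u - 7)*(-u^2 + 7*u + 4) + (-3*u^2 + 14*u + 4)^2)/(u^3*(-u^2 + 7*u + 4)^3)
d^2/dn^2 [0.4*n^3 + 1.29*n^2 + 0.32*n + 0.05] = 2.4*n + 2.58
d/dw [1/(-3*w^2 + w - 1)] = (6*w - 1)/(3*w^2 - w + 1)^2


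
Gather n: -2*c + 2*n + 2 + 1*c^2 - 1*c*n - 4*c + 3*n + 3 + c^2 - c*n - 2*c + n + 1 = 2*c^2 - 8*c + n*(6 - 2*c) + 6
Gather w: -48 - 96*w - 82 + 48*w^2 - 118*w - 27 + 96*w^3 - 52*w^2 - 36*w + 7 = 96*w^3 - 4*w^2 - 250*w - 150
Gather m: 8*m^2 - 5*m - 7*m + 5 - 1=8*m^2 - 12*m + 4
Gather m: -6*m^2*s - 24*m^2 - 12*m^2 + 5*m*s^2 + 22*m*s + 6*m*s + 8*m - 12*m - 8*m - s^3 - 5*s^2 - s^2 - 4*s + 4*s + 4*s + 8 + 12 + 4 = m^2*(-6*s - 36) + m*(5*s^2 + 28*s - 12) - s^3 - 6*s^2 + 4*s + 24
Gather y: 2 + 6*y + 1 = 6*y + 3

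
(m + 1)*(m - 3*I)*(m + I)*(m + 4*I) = m^4 + m^3 + 2*I*m^3 + 11*m^2 + 2*I*m^2 + 11*m + 12*I*m + 12*I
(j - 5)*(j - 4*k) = j^2 - 4*j*k - 5*j + 20*k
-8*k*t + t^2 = t*(-8*k + t)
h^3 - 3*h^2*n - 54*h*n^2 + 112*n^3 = (h - 8*n)*(h - 2*n)*(h + 7*n)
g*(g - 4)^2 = g^3 - 8*g^2 + 16*g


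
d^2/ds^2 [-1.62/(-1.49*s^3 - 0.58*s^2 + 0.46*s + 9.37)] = (-(14.4828*s + 1.8792)*(1.49*s^3 + 0.58*s^2 - 0.46*s - 9.37) + 1.62*(4.47*s^2 + 1.16*s - 0.46)*(8.94*s^2 + 2.32*s - 0.92))/(1.49*s^3 + 0.58*s^2 - 0.46*s - 9.37)^3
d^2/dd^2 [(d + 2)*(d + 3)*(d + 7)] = 6*d + 24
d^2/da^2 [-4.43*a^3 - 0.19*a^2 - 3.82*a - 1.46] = -26.58*a - 0.38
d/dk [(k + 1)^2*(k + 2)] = (k + 1)*(3*k + 5)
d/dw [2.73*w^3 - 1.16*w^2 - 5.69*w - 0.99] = 8.19*w^2 - 2.32*w - 5.69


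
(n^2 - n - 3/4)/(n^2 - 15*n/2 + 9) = (n + 1/2)/(n - 6)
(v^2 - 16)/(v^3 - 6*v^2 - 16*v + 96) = 1/(v - 6)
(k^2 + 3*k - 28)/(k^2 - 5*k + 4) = (k + 7)/(k - 1)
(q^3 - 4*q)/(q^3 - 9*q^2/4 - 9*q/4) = 4*(4 - q^2)/(-4*q^2 + 9*q + 9)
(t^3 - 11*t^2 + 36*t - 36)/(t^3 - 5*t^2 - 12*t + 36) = (t - 3)/(t + 3)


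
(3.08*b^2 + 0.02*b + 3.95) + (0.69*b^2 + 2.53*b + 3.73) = 3.77*b^2 + 2.55*b + 7.68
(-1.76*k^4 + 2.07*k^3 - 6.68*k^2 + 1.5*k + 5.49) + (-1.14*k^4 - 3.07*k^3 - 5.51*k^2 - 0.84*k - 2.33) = -2.9*k^4 - 1.0*k^3 - 12.19*k^2 + 0.66*k + 3.16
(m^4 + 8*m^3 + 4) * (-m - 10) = -m^5 - 18*m^4 - 80*m^3 - 4*m - 40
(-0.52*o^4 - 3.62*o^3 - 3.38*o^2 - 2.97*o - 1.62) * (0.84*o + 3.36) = -0.4368*o^5 - 4.788*o^4 - 15.0024*o^3 - 13.8516*o^2 - 11.34*o - 5.4432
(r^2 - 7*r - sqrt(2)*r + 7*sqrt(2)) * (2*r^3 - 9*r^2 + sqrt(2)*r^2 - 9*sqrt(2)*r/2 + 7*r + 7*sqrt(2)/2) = 2*r^5 - 23*r^4 - sqrt(2)*r^4 + 23*sqrt(2)*r^3/2 + 68*r^3 - 35*sqrt(2)*r^2 - 26*r^2 - 70*r + 49*sqrt(2)*r/2 + 49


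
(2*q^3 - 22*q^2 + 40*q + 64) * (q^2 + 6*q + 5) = 2*q^5 - 10*q^4 - 82*q^3 + 194*q^2 + 584*q + 320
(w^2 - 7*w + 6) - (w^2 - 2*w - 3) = 9 - 5*w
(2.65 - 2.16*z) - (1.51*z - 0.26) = 2.91 - 3.67*z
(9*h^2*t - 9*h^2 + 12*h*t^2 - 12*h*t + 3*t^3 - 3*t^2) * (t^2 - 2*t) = 9*h^2*t^3 - 27*h^2*t^2 + 18*h^2*t + 12*h*t^4 - 36*h*t^3 + 24*h*t^2 + 3*t^5 - 9*t^4 + 6*t^3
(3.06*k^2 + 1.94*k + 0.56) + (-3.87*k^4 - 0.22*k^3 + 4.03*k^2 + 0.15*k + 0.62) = -3.87*k^4 - 0.22*k^3 + 7.09*k^2 + 2.09*k + 1.18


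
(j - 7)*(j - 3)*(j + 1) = j^3 - 9*j^2 + 11*j + 21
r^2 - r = r*(r - 1)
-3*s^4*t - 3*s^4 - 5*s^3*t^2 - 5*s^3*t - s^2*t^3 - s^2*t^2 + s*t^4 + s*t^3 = (-3*s + t)*(s + t)^2*(s*t + s)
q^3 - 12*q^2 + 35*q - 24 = (q - 8)*(q - 3)*(q - 1)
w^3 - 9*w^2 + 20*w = w*(w - 5)*(w - 4)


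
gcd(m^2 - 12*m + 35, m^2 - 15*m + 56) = m - 7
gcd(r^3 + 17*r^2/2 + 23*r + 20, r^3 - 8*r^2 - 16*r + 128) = r + 4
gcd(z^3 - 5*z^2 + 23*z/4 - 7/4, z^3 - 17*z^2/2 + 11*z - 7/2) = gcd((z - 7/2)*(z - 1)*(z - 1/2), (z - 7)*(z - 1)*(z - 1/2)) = z^2 - 3*z/2 + 1/2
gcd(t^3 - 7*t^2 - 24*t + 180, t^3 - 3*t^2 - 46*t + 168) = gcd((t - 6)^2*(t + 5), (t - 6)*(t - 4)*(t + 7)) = t - 6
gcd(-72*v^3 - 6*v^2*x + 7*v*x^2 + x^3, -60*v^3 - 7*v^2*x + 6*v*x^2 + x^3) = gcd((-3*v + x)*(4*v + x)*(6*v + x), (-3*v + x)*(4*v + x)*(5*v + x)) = -12*v^2 + v*x + x^2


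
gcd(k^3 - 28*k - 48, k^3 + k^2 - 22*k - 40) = k^2 + 6*k + 8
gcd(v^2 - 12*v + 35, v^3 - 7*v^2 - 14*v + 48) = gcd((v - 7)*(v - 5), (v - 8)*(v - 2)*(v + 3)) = 1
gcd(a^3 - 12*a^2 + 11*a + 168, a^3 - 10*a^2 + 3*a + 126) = a^2 - 4*a - 21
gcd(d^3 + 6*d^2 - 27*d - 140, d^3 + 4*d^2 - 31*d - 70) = d^2 + 2*d - 35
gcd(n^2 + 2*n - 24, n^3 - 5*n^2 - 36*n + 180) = n + 6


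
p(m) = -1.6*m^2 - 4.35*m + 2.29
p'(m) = -3.2*m - 4.35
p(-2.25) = 3.98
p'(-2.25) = 2.85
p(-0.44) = 3.89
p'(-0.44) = -2.94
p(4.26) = -45.28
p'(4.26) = -17.98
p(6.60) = -96.12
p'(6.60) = -25.47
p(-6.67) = -39.88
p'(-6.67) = 16.99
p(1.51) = -7.93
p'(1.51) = -9.18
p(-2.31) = 3.80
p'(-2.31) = 3.04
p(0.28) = 0.95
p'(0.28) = -5.25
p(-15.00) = -292.46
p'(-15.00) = 43.65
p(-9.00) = -88.16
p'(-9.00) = 24.45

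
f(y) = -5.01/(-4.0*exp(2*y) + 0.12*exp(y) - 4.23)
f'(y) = -5.01*(8.0*exp(2*y) - 0.12*exp(y))/(-4.0*exp(2*y) + 0.12*exp(y) - 4.23)^2 = (0.6012 - 40.08*exp(y))*exp(y)/(4.0*exp(2*y) - 0.12*exp(y) + 4.23)^2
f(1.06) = 0.13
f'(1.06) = -0.24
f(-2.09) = 1.17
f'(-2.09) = -0.03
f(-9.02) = 1.18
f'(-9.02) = 0.00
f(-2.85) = 1.18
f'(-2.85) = -0.01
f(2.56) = 0.01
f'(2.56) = -0.01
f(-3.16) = 1.18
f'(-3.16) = -0.00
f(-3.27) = 1.18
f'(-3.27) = -0.00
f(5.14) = 0.00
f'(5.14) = -0.00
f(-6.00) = 1.18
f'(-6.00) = 0.00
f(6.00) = 0.00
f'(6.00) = 0.00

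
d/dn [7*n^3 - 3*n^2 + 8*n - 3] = 21*n^2 - 6*n + 8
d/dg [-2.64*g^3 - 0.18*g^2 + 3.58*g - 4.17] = -7.92*g^2 - 0.36*g + 3.58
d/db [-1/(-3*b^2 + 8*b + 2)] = 2*(4 - 3*b)/(-3*b^2 + 8*b + 2)^2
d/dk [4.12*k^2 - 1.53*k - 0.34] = 8.24*k - 1.53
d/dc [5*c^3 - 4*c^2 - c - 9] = 15*c^2 - 8*c - 1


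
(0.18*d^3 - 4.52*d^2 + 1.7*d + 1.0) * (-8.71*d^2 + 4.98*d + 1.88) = -1.5678*d^5 + 40.2656*d^4 - 36.9782*d^3 - 8.7416*d^2 + 8.176*d + 1.88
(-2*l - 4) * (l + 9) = -2*l^2 - 22*l - 36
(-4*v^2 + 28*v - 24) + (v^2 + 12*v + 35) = -3*v^2 + 40*v + 11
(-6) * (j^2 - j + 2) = -6*j^2 + 6*j - 12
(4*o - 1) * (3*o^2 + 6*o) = 12*o^3 + 21*o^2 - 6*o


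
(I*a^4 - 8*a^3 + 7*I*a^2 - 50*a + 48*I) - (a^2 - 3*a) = I*a^4 - 8*a^3 - a^2 + 7*I*a^2 - 47*a + 48*I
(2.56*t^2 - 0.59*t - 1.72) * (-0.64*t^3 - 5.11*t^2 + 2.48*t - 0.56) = -1.6384*t^5 - 12.704*t^4 + 10.4645*t^3 + 5.8924*t^2 - 3.9352*t + 0.9632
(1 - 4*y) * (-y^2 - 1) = 4*y^3 - y^2 + 4*y - 1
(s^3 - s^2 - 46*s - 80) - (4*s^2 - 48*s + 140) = s^3 - 5*s^2 + 2*s - 220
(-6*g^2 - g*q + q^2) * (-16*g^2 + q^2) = 96*g^4 + 16*g^3*q - 22*g^2*q^2 - g*q^3 + q^4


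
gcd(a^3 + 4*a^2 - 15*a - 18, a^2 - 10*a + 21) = a - 3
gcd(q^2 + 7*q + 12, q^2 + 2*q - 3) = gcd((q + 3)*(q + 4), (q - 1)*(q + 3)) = q + 3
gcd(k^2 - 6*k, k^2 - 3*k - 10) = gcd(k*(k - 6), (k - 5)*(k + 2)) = 1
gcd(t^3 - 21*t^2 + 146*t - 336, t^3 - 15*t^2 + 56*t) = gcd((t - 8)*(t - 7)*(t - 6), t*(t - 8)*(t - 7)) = t^2 - 15*t + 56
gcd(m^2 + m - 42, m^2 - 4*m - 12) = m - 6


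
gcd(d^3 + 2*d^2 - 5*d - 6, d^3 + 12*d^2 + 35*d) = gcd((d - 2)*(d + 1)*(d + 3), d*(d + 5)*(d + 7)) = 1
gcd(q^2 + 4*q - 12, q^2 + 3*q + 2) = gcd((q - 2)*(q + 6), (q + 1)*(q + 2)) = 1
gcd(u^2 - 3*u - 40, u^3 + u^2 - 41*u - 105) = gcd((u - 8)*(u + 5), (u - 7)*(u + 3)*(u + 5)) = u + 5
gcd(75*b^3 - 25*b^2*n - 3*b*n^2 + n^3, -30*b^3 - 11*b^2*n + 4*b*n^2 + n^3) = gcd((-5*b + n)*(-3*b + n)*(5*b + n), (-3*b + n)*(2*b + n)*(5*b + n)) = 15*b^2 - 2*b*n - n^2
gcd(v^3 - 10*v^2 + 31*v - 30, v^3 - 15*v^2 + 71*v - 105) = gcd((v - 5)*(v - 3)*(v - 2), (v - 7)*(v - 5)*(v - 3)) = v^2 - 8*v + 15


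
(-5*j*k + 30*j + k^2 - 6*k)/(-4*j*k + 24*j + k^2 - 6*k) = (5*j - k)/(4*j - k)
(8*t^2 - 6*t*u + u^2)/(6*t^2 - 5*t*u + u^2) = (4*t - u)/(3*t - u)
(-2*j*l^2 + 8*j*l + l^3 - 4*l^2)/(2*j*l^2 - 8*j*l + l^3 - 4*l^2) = (-2*j + l)/(2*j + l)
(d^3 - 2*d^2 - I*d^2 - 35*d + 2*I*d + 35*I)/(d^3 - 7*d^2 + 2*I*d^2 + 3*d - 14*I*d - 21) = (d + 5)/(d + 3*I)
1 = 1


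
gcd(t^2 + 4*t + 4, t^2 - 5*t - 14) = t + 2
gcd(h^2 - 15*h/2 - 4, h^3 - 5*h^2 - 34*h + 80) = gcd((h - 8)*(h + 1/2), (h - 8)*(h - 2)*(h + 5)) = h - 8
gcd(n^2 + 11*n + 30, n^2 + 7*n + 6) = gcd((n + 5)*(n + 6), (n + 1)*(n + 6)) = n + 6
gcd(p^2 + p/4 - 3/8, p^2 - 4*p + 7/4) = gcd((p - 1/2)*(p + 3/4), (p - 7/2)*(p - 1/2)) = p - 1/2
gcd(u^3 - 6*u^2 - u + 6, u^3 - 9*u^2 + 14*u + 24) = u^2 - 5*u - 6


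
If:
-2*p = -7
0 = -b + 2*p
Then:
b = 7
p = 7/2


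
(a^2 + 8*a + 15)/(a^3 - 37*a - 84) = (a + 5)/(a^2 - 3*a - 28)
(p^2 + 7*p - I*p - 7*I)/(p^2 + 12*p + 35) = (p - I)/(p + 5)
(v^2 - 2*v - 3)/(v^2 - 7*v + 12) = (v + 1)/(v - 4)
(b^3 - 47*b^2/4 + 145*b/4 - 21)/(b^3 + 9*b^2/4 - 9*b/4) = (b^2 - 11*b + 28)/(b*(b + 3))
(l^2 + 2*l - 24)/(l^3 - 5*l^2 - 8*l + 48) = (l + 6)/(l^2 - l - 12)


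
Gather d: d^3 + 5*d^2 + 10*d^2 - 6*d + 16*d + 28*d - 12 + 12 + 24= d^3 + 15*d^2 + 38*d + 24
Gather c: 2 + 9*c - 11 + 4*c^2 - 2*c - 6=4*c^2 + 7*c - 15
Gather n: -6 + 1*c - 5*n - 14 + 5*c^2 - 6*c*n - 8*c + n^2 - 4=5*c^2 - 7*c + n^2 + n*(-6*c - 5) - 24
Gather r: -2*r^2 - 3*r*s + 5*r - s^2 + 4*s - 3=-2*r^2 + r*(5 - 3*s) - s^2 + 4*s - 3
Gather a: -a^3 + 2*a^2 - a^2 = -a^3 + a^2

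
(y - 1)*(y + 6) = y^2 + 5*y - 6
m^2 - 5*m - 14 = (m - 7)*(m + 2)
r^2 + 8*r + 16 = (r + 4)^2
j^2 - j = j*(j - 1)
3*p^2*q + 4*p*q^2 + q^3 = q*(p + q)*(3*p + q)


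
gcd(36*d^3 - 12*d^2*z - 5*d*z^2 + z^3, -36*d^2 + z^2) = -6*d + z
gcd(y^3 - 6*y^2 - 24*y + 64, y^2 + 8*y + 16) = y + 4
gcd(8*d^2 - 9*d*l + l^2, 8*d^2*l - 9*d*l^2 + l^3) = 8*d^2 - 9*d*l + l^2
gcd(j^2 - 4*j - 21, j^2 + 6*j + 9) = j + 3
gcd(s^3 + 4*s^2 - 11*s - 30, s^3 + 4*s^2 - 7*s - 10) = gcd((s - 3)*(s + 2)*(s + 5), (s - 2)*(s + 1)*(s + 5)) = s + 5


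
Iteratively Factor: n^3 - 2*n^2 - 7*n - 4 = (n + 1)*(n^2 - 3*n - 4) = (n + 1)^2*(n - 4)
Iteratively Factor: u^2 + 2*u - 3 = (u - 1)*(u + 3)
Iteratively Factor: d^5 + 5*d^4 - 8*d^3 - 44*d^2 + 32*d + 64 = (d + 4)*(d^4 + d^3 - 12*d^2 + 4*d + 16) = (d - 2)*(d + 4)*(d^3 + 3*d^2 - 6*d - 8) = (d - 2)*(d + 4)^2*(d^2 - d - 2) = (d - 2)*(d + 1)*(d + 4)^2*(d - 2)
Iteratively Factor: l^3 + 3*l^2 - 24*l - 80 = (l - 5)*(l^2 + 8*l + 16) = (l - 5)*(l + 4)*(l + 4)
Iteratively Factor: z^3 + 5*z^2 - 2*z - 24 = (z + 3)*(z^2 + 2*z - 8) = (z + 3)*(z + 4)*(z - 2)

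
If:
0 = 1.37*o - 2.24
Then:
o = 1.64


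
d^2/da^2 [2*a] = 0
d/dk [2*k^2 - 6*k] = 4*k - 6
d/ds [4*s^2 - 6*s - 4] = 8*s - 6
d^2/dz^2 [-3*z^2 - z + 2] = -6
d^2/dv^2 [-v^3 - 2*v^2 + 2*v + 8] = -6*v - 4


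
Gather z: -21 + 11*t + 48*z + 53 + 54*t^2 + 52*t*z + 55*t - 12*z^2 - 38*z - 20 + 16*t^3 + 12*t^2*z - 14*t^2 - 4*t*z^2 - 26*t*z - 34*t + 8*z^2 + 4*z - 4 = 16*t^3 + 40*t^2 + 32*t + z^2*(-4*t - 4) + z*(12*t^2 + 26*t + 14) + 8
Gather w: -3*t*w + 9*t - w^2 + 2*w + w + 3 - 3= 9*t - w^2 + w*(3 - 3*t)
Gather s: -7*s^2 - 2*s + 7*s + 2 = -7*s^2 + 5*s + 2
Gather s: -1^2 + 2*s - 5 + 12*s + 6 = 14*s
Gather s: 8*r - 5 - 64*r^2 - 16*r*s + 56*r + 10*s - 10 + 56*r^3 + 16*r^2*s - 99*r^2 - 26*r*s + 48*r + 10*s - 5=56*r^3 - 163*r^2 + 112*r + s*(16*r^2 - 42*r + 20) - 20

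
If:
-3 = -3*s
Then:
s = 1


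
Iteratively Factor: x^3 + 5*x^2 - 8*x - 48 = (x + 4)*(x^2 + x - 12) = (x - 3)*(x + 4)*(x + 4)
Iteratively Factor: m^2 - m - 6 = (m + 2)*(m - 3)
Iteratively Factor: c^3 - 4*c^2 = (c - 4)*(c^2) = c*(c - 4)*(c)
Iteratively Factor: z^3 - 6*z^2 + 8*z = (z)*(z^2 - 6*z + 8) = z*(z - 2)*(z - 4)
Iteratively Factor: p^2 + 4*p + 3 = (p + 1)*(p + 3)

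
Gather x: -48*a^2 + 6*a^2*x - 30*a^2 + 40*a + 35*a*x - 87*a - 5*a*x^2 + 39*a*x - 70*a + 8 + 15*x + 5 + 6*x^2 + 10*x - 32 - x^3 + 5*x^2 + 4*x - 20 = -78*a^2 - 117*a - x^3 + x^2*(11 - 5*a) + x*(6*a^2 + 74*a + 29) - 39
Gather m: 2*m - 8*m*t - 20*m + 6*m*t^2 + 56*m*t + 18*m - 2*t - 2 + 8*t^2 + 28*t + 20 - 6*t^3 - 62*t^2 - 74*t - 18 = m*(6*t^2 + 48*t) - 6*t^3 - 54*t^2 - 48*t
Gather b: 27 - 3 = 24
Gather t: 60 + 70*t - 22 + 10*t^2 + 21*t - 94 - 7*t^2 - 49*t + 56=3*t^2 + 42*t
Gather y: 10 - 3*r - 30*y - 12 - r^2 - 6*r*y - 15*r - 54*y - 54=-r^2 - 18*r + y*(-6*r - 84) - 56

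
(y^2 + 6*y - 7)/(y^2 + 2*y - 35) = (y - 1)/(y - 5)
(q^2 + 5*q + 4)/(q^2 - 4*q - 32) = (q + 1)/(q - 8)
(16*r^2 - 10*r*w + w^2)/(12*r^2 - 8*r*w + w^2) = (8*r - w)/(6*r - w)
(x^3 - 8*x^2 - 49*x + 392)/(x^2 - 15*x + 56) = x + 7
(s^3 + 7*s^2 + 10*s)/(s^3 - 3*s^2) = (s^2 + 7*s + 10)/(s*(s - 3))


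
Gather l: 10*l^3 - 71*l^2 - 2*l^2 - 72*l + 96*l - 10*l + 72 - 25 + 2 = 10*l^3 - 73*l^2 + 14*l + 49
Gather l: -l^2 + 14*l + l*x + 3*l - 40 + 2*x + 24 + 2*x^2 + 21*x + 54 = -l^2 + l*(x + 17) + 2*x^2 + 23*x + 38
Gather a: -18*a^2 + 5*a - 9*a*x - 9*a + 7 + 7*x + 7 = -18*a^2 + a*(-9*x - 4) + 7*x + 14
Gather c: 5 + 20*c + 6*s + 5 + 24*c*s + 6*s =c*(24*s + 20) + 12*s + 10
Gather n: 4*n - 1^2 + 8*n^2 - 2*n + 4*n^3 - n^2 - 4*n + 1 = 4*n^3 + 7*n^2 - 2*n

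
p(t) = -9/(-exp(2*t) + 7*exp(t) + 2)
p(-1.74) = -2.81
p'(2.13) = -7.59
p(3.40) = 0.01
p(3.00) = 0.03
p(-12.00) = -4.50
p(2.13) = 0.91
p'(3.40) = -0.03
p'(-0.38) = 0.87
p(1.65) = -0.79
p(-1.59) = -2.66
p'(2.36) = -1.04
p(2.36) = 0.25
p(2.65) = 0.09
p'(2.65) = -0.28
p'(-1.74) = 1.03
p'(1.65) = -1.24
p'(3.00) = -0.09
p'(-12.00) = 0.00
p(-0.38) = -1.42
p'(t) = -9*(2*exp(2*t) - 7*exp(t))/(-exp(2*t) + 7*exp(t) + 2)^2 = (63 - 18*exp(t))*exp(t)/(-exp(2*t) + 7*exp(t) + 2)^2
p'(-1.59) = 1.06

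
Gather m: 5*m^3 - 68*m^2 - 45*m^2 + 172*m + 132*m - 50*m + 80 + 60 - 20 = 5*m^3 - 113*m^2 + 254*m + 120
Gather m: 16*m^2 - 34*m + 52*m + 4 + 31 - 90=16*m^2 + 18*m - 55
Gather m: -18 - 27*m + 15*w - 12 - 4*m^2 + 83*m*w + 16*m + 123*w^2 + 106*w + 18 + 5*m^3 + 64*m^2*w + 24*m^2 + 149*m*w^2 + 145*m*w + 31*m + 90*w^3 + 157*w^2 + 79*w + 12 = 5*m^3 + m^2*(64*w + 20) + m*(149*w^2 + 228*w + 20) + 90*w^3 + 280*w^2 + 200*w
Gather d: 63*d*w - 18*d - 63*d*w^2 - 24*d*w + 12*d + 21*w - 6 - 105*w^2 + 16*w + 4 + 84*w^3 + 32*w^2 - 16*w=d*(-63*w^2 + 39*w - 6) + 84*w^3 - 73*w^2 + 21*w - 2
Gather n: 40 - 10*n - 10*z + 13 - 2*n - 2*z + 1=-12*n - 12*z + 54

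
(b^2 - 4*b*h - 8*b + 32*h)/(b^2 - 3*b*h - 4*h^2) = (b - 8)/(b + h)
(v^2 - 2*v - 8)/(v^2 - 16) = (v + 2)/(v + 4)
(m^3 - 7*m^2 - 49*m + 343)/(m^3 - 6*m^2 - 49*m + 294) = (m - 7)/(m - 6)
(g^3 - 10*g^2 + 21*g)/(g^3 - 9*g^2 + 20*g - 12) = g*(g^2 - 10*g + 21)/(g^3 - 9*g^2 + 20*g - 12)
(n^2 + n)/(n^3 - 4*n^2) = (n + 1)/(n*(n - 4))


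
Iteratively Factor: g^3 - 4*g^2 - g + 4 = (g - 1)*(g^2 - 3*g - 4) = (g - 4)*(g - 1)*(g + 1)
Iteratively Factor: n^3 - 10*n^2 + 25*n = (n - 5)*(n^2 - 5*n) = n*(n - 5)*(n - 5)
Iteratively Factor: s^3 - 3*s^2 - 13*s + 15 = (s + 3)*(s^2 - 6*s + 5) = (s - 1)*(s + 3)*(s - 5)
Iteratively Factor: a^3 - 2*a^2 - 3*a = (a + 1)*(a^2 - 3*a) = a*(a + 1)*(a - 3)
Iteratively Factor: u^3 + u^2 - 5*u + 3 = (u + 3)*(u^2 - 2*u + 1) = (u - 1)*(u + 3)*(u - 1)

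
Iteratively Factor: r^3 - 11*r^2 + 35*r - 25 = (r - 1)*(r^2 - 10*r + 25) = (r - 5)*(r - 1)*(r - 5)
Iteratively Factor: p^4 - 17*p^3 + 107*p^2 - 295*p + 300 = (p - 4)*(p^3 - 13*p^2 + 55*p - 75) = (p - 4)*(p - 3)*(p^2 - 10*p + 25) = (p - 5)*(p - 4)*(p - 3)*(p - 5)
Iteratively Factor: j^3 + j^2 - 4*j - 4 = (j - 2)*(j^2 + 3*j + 2) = (j - 2)*(j + 1)*(j + 2)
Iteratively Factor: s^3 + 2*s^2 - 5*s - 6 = (s + 3)*(s^2 - s - 2) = (s - 2)*(s + 3)*(s + 1)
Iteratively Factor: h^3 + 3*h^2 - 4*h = (h - 1)*(h^2 + 4*h) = h*(h - 1)*(h + 4)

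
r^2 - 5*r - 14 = (r - 7)*(r + 2)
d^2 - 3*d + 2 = (d - 2)*(d - 1)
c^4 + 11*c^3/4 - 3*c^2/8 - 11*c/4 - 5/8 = (c - 1)*(c + 1/4)*(c + 1)*(c + 5/2)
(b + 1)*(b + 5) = b^2 + 6*b + 5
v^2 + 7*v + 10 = (v + 2)*(v + 5)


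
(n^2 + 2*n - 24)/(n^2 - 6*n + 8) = (n + 6)/(n - 2)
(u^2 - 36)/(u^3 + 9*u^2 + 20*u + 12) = (u - 6)/(u^2 + 3*u + 2)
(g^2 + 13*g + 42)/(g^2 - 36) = (g + 7)/(g - 6)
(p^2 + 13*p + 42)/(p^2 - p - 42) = (p + 7)/(p - 7)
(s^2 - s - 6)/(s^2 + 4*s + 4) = (s - 3)/(s + 2)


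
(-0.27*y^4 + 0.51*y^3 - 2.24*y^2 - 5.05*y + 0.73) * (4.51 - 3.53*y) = 0.9531*y^5 - 3.018*y^4 + 10.2073*y^3 + 7.7241*y^2 - 25.3524*y + 3.2923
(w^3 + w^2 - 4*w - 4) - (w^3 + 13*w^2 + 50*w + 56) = -12*w^2 - 54*w - 60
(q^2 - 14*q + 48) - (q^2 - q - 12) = 60 - 13*q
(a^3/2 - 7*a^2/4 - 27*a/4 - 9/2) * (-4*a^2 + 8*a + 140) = -2*a^5 + 11*a^4 + 83*a^3 - 281*a^2 - 981*a - 630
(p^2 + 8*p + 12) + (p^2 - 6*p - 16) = 2*p^2 + 2*p - 4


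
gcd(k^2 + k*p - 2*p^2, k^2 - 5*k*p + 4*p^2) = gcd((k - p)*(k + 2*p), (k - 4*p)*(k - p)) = -k + p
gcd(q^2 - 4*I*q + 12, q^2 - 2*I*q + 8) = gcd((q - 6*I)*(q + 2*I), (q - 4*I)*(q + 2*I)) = q + 2*I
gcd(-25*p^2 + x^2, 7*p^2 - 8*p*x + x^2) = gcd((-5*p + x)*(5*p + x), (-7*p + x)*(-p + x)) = 1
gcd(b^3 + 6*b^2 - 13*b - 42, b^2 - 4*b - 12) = b + 2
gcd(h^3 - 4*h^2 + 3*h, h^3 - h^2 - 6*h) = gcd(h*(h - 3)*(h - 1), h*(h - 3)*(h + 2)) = h^2 - 3*h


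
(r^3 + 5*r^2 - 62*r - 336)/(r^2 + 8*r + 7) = (r^2 - 2*r - 48)/(r + 1)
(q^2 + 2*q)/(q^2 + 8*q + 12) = q/(q + 6)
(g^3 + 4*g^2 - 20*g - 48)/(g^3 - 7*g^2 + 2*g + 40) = (g + 6)/(g - 5)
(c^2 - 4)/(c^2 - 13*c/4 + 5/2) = 4*(c + 2)/(4*c - 5)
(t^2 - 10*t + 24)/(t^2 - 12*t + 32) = (t - 6)/(t - 8)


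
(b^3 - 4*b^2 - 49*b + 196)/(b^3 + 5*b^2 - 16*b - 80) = (b^2 - 49)/(b^2 + 9*b + 20)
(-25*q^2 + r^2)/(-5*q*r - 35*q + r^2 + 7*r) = (5*q + r)/(r + 7)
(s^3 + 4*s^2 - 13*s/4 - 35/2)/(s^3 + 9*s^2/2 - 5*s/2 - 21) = (s + 5/2)/(s + 3)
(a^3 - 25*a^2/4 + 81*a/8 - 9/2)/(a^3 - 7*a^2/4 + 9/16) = 2*(a - 4)/(2*a + 1)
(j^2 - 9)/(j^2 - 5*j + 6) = (j + 3)/(j - 2)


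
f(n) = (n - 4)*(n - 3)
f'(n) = 2*n - 7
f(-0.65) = 16.97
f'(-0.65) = -8.30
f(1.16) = 5.23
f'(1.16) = -4.68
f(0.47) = 8.93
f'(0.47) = -6.06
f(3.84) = -0.13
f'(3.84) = 0.68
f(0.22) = 10.51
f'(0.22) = -6.56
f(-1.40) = 23.76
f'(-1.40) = -9.80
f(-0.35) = 14.57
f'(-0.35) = -7.70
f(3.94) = -0.06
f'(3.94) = 0.88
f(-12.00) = 240.00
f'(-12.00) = -31.00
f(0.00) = 12.00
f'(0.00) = -7.00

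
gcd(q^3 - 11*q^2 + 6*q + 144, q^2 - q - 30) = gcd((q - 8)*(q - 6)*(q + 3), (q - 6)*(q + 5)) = q - 6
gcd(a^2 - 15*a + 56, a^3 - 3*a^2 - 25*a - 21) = a - 7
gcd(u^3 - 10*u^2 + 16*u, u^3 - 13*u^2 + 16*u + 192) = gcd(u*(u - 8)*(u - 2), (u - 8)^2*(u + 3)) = u - 8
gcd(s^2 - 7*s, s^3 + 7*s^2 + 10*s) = s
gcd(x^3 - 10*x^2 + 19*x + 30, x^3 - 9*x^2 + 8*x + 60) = x^2 - 11*x + 30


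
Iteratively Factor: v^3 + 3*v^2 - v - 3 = (v + 1)*(v^2 + 2*v - 3) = (v + 1)*(v + 3)*(v - 1)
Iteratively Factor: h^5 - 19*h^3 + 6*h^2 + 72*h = (h - 3)*(h^4 + 3*h^3 - 10*h^2 - 24*h) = (h - 3)*(h + 4)*(h^3 - h^2 - 6*h) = h*(h - 3)*(h + 4)*(h^2 - h - 6) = h*(h - 3)*(h + 2)*(h + 4)*(h - 3)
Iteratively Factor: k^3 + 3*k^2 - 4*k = (k)*(k^2 + 3*k - 4) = k*(k - 1)*(k + 4)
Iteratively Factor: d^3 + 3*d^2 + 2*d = (d + 2)*(d^2 + d) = d*(d + 2)*(d + 1)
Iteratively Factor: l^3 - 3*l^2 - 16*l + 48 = (l - 4)*(l^2 + l - 12) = (l - 4)*(l + 4)*(l - 3)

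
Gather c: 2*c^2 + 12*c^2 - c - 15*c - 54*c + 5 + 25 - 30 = 14*c^2 - 70*c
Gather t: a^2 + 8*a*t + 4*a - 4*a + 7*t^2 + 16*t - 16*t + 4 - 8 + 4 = a^2 + 8*a*t + 7*t^2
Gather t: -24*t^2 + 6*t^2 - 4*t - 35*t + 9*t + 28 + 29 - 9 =-18*t^2 - 30*t + 48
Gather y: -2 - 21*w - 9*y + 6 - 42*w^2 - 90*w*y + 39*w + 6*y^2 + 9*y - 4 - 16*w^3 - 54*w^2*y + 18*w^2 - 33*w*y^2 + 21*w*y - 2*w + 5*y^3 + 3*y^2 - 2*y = -16*w^3 - 24*w^2 + 16*w + 5*y^3 + y^2*(9 - 33*w) + y*(-54*w^2 - 69*w - 2)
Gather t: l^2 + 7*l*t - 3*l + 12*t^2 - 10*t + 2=l^2 - 3*l + 12*t^2 + t*(7*l - 10) + 2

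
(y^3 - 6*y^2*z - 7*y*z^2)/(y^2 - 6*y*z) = (y^2 - 6*y*z - 7*z^2)/(y - 6*z)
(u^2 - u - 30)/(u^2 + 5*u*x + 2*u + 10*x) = (u^2 - u - 30)/(u^2 + 5*u*x + 2*u + 10*x)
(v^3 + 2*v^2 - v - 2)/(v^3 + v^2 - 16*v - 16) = (v^2 + v - 2)/(v^2 - 16)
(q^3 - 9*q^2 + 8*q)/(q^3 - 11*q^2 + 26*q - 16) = q/(q - 2)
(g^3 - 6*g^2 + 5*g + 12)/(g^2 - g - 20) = (-g^3 + 6*g^2 - 5*g - 12)/(-g^2 + g + 20)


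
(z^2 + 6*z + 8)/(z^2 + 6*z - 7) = (z^2 + 6*z + 8)/(z^2 + 6*z - 7)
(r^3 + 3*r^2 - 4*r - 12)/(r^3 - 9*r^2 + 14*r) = (r^2 + 5*r + 6)/(r*(r - 7))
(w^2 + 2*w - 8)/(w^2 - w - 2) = (w + 4)/(w + 1)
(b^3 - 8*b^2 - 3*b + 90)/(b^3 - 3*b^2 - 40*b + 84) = (b^3 - 8*b^2 - 3*b + 90)/(b^3 - 3*b^2 - 40*b + 84)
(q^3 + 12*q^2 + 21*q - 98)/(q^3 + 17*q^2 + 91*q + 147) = (q - 2)/(q + 3)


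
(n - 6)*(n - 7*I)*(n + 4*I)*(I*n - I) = I*n^4 + 3*n^3 - 7*I*n^3 - 21*n^2 + 34*I*n^2 + 18*n - 196*I*n + 168*I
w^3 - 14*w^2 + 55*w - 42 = (w - 7)*(w - 6)*(w - 1)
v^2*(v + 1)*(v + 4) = v^4 + 5*v^3 + 4*v^2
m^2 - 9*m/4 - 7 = (m - 4)*(m + 7/4)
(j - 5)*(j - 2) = j^2 - 7*j + 10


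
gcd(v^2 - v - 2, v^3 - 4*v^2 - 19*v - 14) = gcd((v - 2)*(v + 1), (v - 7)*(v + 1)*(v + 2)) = v + 1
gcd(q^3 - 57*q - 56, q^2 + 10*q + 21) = q + 7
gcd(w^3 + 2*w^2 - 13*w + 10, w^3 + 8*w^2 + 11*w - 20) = w^2 + 4*w - 5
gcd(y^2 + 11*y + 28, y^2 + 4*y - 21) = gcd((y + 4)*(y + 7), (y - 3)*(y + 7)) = y + 7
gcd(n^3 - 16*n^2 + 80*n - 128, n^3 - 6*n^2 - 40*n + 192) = n^2 - 12*n + 32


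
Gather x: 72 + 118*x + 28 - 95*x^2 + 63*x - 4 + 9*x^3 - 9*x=9*x^3 - 95*x^2 + 172*x + 96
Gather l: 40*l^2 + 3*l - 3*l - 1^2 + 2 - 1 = 40*l^2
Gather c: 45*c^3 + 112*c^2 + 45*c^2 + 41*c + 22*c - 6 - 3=45*c^3 + 157*c^2 + 63*c - 9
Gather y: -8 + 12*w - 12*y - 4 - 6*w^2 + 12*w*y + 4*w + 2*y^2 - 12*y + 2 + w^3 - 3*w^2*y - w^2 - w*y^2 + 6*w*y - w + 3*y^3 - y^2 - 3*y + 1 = w^3 - 7*w^2 + 15*w + 3*y^3 + y^2*(1 - w) + y*(-3*w^2 + 18*w - 27) - 9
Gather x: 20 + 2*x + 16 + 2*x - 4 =4*x + 32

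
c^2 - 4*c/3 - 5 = (c - 3)*(c + 5/3)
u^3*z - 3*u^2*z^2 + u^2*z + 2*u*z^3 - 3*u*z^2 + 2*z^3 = (u - 2*z)*(u - z)*(u*z + z)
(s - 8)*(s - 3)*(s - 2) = s^3 - 13*s^2 + 46*s - 48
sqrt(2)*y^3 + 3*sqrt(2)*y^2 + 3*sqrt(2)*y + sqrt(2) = (y + 1)^2*(sqrt(2)*y + sqrt(2))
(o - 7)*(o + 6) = o^2 - o - 42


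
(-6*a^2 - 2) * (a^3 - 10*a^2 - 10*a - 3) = -6*a^5 + 60*a^4 + 58*a^3 + 38*a^2 + 20*a + 6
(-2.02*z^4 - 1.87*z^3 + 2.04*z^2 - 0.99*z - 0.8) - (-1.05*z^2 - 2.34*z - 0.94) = -2.02*z^4 - 1.87*z^3 + 3.09*z^2 + 1.35*z + 0.14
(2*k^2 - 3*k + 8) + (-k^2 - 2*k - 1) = k^2 - 5*k + 7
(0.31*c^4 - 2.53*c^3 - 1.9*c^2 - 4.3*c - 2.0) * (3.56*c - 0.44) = 1.1036*c^5 - 9.1432*c^4 - 5.6508*c^3 - 14.472*c^2 - 5.228*c + 0.88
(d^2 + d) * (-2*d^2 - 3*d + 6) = -2*d^4 - 5*d^3 + 3*d^2 + 6*d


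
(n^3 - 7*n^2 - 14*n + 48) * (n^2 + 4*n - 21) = n^5 - 3*n^4 - 63*n^3 + 139*n^2 + 486*n - 1008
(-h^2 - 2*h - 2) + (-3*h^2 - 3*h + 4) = -4*h^2 - 5*h + 2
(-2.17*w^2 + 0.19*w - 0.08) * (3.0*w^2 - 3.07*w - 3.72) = -6.51*w^4 + 7.2319*w^3 + 7.2491*w^2 - 0.4612*w + 0.2976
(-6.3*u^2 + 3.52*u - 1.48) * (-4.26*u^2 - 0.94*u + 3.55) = 26.838*u^4 - 9.0732*u^3 - 19.369*u^2 + 13.8872*u - 5.254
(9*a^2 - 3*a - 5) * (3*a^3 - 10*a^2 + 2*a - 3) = 27*a^5 - 99*a^4 + 33*a^3 + 17*a^2 - a + 15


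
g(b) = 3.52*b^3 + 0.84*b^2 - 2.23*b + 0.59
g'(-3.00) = 87.77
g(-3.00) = -80.20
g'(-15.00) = 2348.57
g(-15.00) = -11656.96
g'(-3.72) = 137.65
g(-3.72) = -160.70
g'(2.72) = 80.47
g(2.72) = 71.57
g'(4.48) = 217.24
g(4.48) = 323.96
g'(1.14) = 13.41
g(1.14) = 4.35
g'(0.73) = 4.62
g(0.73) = 0.78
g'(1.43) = 21.77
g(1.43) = 9.41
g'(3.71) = 149.35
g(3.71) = 183.63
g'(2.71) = 79.88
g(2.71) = 70.77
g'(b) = 10.56*b^2 + 1.68*b - 2.23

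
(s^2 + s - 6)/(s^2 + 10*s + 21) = (s - 2)/(s + 7)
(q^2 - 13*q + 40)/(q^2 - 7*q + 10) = (q - 8)/(q - 2)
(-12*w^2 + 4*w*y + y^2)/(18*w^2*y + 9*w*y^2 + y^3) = (-2*w + y)/(y*(3*w + y))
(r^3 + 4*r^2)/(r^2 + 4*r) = r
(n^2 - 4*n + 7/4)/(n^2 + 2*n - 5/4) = (2*n - 7)/(2*n + 5)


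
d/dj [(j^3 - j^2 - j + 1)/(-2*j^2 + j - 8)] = (-2*j^4 + 2*j^3 - 27*j^2 + 20*j + 7)/(4*j^4 - 4*j^3 + 33*j^2 - 16*j + 64)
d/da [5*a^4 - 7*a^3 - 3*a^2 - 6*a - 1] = 20*a^3 - 21*a^2 - 6*a - 6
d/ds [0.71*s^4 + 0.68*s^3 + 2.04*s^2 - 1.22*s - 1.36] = 2.84*s^3 + 2.04*s^2 + 4.08*s - 1.22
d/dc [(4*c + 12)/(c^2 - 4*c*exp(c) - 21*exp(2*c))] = 4*(c^2 - 4*c*exp(c) + 2*(c + 3)*(2*c*exp(c) - c + 21*exp(2*c) + 2*exp(c)) - 21*exp(2*c))/(-c^2 + 4*c*exp(c) + 21*exp(2*c))^2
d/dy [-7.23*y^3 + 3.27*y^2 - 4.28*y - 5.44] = -21.69*y^2 + 6.54*y - 4.28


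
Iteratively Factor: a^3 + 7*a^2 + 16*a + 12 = (a + 2)*(a^2 + 5*a + 6) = (a + 2)*(a + 3)*(a + 2)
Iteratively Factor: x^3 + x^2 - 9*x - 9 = (x - 3)*(x^2 + 4*x + 3) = (x - 3)*(x + 1)*(x + 3)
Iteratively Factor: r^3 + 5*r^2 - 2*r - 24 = (r + 3)*(r^2 + 2*r - 8) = (r + 3)*(r + 4)*(r - 2)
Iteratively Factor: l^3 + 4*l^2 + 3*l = (l + 1)*(l^2 + 3*l) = l*(l + 1)*(l + 3)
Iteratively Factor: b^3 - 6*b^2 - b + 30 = (b + 2)*(b^2 - 8*b + 15) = (b - 3)*(b + 2)*(b - 5)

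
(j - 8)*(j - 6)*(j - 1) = j^3 - 15*j^2 + 62*j - 48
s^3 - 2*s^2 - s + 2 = (s - 2)*(s - 1)*(s + 1)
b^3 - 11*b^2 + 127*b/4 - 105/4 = (b - 7)*(b - 5/2)*(b - 3/2)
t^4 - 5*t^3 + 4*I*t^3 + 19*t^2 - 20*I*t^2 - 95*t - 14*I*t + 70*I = (t - 5)*(t - 2*I)*(t - I)*(t + 7*I)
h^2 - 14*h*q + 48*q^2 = (h - 8*q)*(h - 6*q)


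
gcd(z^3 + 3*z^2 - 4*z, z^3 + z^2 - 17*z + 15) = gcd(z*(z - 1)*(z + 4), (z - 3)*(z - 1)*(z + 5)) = z - 1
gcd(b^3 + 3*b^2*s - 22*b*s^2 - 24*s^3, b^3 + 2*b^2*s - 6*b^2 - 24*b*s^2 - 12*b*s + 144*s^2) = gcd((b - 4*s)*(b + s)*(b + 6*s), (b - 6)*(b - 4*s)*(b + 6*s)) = -b^2 - 2*b*s + 24*s^2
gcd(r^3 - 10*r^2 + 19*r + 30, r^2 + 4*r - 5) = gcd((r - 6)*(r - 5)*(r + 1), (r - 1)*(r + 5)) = 1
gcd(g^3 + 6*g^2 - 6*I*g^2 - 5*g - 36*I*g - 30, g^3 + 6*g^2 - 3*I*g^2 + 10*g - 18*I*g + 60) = g^2 + g*(6 - 5*I) - 30*I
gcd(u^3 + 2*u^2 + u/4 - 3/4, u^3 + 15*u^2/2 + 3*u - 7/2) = u^2 + u/2 - 1/2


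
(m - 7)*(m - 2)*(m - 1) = m^3 - 10*m^2 + 23*m - 14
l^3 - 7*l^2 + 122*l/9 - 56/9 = (l - 4)*(l - 7/3)*(l - 2/3)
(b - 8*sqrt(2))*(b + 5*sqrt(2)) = b^2 - 3*sqrt(2)*b - 80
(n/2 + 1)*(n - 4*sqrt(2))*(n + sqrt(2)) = n^3/2 - 3*sqrt(2)*n^2/2 + n^2 - 3*sqrt(2)*n - 4*n - 8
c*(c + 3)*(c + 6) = c^3 + 9*c^2 + 18*c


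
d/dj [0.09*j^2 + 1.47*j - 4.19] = 0.18*j + 1.47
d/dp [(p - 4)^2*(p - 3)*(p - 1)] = 4*p^3 - 36*p^2 + 102*p - 88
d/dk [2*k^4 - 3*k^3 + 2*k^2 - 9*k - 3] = 8*k^3 - 9*k^2 + 4*k - 9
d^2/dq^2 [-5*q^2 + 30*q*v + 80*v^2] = -10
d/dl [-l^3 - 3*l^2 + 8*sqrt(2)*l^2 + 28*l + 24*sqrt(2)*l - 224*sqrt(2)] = -3*l^2 - 6*l + 16*sqrt(2)*l + 28 + 24*sqrt(2)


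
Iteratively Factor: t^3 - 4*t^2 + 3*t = (t - 3)*(t^2 - t) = (t - 3)*(t - 1)*(t)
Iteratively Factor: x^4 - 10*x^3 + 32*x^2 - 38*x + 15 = (x - 3)*(x^3 - 7*x^2 + 11*x - 5) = (x - 5)*(x - 3)*(x^2 - 2*x + 1) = (x - 5)*(x - 3)*(x - 1)*(x - 1)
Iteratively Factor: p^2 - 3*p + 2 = (p - 2)*(p - 1)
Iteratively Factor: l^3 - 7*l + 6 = (l - 1)*(l^2 + l - 6) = (l - 1)*(l + 3)*(l - 2)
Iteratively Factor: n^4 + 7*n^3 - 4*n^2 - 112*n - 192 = (n + 4)*(n^3 + 3*n^2 - 16*n - 48) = (n + 3)*(n + 4)*(n^2 - 16) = (n - 4)*(n + 3)*(n + 4)*(n + 4)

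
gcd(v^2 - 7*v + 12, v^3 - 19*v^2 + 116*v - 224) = v - 4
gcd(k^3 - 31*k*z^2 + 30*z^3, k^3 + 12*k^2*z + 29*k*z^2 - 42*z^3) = -k^2 - 5*k*z + 6*z^2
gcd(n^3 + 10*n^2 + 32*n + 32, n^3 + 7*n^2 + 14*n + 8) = n^2 + 6*n + 8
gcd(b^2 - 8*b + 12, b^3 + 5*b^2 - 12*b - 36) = 1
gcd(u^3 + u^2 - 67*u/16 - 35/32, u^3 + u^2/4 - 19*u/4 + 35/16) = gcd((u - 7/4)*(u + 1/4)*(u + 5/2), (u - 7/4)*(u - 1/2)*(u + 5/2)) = u^2 + 3*u/4 - 35/8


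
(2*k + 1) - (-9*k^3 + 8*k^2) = 9*k^3 - 8*k^2 + 2*k + 1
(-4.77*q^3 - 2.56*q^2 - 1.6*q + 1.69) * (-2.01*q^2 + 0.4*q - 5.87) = 9.5877*q^5 + 3.2376*q^4 + 30.1919*q^3 + 10.9903*q^2 + 10.068*q - 9.9203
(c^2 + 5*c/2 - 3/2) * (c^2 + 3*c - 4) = c^4 + 11*c^3/2 + 2*c^2 - 29*c/2 + 6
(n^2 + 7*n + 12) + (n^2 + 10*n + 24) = 2*n^2 + 17*n + 36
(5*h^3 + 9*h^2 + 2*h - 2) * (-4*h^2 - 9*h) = -20*h^5 - 81*h^4 - 89*h^3 - 10*h^2 + 18*h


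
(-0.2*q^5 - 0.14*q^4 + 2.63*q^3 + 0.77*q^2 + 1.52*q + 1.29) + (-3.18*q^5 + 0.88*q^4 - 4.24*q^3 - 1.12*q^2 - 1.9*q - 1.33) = -3.38*q^5 + 0.74*q^4 - 1.61*q^3 - 0.35*q^2 - 0.38*q - 0.04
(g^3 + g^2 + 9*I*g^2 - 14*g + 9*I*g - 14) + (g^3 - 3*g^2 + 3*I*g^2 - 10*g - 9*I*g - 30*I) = 2*g^3 - 2*g^2 + 12*I*g^2 - 24*g - 14 - 30*I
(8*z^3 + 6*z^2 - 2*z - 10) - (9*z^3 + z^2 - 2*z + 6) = -z^3 + 5*z^2 - 16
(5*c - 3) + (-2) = 5*c - 5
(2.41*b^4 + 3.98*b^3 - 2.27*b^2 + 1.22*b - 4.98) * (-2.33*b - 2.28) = -5.6153*b^5 - 14.7682*b^4 - 3.7853*b^3 + 2.333*b^2 + 8.8218*b + 11.3544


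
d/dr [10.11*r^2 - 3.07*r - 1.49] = 20.22*r - 3.07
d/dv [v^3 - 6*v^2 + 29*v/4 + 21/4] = 3*v^2 - 12*v + 29/4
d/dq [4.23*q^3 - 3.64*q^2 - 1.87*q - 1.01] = 12.69*q^2 - 7.28*q - 1.87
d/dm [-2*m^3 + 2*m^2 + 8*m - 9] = -6*m^2 + 4*m + 8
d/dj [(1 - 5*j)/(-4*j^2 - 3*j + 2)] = (-20*j^2 + 8*j - 7)/(16*j^4 + 24*j^3 - 7*j^2 - 12*j + 4)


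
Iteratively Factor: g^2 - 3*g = (g - 3)*(g)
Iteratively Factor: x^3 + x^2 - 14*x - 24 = (x + 3)*(x^2 - 2*x - 8) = (x - 4)*(x + 3)*(x + 2)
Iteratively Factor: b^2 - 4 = (b + 2)*(b - 2)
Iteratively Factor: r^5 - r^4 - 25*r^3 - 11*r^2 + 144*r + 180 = (r - 5)*(r^4 + 4*r^3 - 5*r^2 - 36*r - 36) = (r - 5)*(r + 3)*(r^3 + r^2 - 8*r - 12) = (r - 5)*(r - 3)*(r + 3)*(r^2 + 4*r + 4) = (r - 5)*(r - 3)*(r + 2)*(r + 3)*(r + 2)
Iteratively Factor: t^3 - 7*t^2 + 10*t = (t)*(t^2 - 7*t + 10) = t*(t - 5)*(t - 2)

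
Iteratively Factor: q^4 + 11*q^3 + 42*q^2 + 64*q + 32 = (q + 1)*(q^3 + 10*q^2 + 32*q + 32) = (q + 1)*(q + 4)*(q^2 + 6*q + 8) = (q + 1)*(q + 2)*(q + 4)*(q + 4)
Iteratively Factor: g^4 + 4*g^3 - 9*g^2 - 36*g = (g)*(g^3 + 4*g^2 - 9*g - 36) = g*(g + 4)*(g^2 - 9) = g*(g + 3)*(g + 4)*(g - 3)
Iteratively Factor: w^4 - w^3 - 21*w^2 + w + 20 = (w + 4)*(w^3 - 5*w^2 - w + 5) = (w + 1)*(w + 4)*(w^2 - 6*w + 5) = (w - 5)*(w + 1)*(w + 4)*(w - 1)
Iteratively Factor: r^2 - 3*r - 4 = (r + 1)*(r - 4)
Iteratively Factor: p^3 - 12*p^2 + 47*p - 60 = (p - 4)*(p^2 - 8*p + 15) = (p - 4)*(p - 3)*(p - 5)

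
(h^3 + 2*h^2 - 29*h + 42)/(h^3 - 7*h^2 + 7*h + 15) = (h^2 + 5*h - 14)/(h^2 - 4*h - 5)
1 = 1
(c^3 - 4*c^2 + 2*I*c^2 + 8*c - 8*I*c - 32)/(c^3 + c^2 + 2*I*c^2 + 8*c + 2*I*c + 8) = (c - 4)/(c + 1)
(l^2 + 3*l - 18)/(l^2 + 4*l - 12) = (l - 3)/(l - 2)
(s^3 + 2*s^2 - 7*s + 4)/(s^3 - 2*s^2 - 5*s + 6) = (s^2 + 3*s - 4)/(s^2 - s - 6)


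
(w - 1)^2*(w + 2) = w^3 - 3*w + 2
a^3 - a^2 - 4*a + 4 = (a - 2)*(a - 1)*(a + 2)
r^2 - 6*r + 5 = (r - 5)*(r - 1)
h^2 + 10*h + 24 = (h + 4)*(h + 6)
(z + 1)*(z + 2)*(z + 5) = z^3 + 8*z^2 + 17*z + 10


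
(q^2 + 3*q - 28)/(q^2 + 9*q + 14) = (q - 4)/(q + 2)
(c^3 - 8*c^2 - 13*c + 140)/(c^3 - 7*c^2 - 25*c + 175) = (c + 4)/(c + 5)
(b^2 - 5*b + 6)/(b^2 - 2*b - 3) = (b - 2)/(b + 1)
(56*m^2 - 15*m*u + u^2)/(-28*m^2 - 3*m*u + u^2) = (-8*m + u)/(4*m + u)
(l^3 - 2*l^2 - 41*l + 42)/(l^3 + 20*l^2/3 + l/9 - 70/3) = 9*(l^2 - 8*l + 7)/(9*l^2 + 6*l - 35)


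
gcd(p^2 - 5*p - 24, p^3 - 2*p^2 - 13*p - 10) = 1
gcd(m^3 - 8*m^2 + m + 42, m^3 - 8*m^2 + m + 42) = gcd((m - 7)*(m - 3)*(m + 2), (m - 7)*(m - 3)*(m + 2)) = m^3 - 8*m^2 + m + 42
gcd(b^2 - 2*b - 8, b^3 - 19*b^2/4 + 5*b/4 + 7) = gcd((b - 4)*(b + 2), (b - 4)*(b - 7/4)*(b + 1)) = b - 4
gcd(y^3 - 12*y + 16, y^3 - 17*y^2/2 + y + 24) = y - 2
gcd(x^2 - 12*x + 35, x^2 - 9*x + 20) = x - 5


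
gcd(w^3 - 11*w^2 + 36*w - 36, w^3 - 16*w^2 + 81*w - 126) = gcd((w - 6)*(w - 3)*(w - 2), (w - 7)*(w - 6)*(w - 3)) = w^2 - 9*w + 18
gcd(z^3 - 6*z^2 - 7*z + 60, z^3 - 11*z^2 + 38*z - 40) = z^2 - 9*z + 20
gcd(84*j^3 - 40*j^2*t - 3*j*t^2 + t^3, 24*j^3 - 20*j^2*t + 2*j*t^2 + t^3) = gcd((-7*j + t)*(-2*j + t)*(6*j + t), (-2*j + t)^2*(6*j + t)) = -12*j^2 + 4*j*t + t^2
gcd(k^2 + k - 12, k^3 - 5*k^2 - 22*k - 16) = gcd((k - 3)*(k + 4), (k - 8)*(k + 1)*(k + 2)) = 1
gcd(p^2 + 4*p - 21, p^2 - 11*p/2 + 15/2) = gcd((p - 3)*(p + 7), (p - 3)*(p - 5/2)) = p - 3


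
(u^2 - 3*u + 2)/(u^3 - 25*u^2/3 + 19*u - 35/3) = 3*(u - 2)/(3*u^2 - 22*u + 35)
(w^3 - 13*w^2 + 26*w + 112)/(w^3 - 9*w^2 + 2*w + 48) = (w - 7)/(w - 3)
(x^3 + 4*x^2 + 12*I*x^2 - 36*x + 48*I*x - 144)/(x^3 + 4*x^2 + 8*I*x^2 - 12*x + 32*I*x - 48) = (x + 6*I)/(x + 2*I)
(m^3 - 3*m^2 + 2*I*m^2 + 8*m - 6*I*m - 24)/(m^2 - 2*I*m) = m - 3 + 4*I - 12*I/m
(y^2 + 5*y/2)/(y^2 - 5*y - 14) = y*(2*y + 5)/(2*(y^2 - 5*y - 14))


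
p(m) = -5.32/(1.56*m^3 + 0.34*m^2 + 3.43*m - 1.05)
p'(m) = -5.32*(-4.68*m^2 - 0.68*m - 3.43)/(1.56*m^3 + 0.34*m^2 + 3.43*m - 1.05)^2 = (24.8976*m^2 + 3.6176*m + 18.2476)/(1.56*m^3 + 0.34*m^2 + 3.43*m - 1.05)^2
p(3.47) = -0.07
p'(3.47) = 0.05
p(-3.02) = 0.10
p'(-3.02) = 0.09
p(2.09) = -0.24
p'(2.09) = 0.28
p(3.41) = -0.07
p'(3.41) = 0.05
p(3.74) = -0.05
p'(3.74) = 0.04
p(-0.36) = 2.30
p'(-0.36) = 3.77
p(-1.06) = 0.86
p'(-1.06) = 1.12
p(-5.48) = 0.02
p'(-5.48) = 0.01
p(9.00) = -0.00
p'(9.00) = 0.00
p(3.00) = -0.10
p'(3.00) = 0.09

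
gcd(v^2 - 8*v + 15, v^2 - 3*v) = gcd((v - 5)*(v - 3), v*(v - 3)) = v - 3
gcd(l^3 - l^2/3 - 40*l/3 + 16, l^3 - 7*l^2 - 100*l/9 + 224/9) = l - 4/3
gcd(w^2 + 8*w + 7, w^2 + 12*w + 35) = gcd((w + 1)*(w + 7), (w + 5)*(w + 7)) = w + 7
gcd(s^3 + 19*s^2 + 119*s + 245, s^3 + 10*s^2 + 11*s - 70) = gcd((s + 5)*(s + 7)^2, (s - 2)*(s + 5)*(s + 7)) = s^2 + 12*s + 35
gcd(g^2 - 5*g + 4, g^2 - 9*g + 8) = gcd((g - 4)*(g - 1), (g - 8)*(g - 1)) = g - 1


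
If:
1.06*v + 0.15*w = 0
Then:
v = -0.141509433962264*w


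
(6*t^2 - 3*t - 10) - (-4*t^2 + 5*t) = 10*t^2 - 8*t - 10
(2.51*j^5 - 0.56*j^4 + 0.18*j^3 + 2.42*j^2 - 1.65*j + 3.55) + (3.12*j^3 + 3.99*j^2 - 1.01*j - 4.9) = 2.51*j^5 - 0.56*j^4 + 3.3*j^3 + 6.41*j^2 - 2.66*j - 1.35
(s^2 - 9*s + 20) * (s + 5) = s^3 - 4*s^2 - 25*s + 100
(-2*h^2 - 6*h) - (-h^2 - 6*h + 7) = -h^2 - 7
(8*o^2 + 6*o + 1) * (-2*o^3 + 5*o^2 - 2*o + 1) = -16*o^5 + 28*o^4 + 12*o^3 + o^2 + 4*o + 1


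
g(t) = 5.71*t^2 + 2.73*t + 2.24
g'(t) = 11.42*t + 2.73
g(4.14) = 111.41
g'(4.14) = 50.01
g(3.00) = 61.82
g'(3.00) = 36.99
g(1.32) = 15.79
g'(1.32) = 17.80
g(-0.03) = 2.16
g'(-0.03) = 2.39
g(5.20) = 170.83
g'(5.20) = 62.11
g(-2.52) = 31.62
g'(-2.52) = -26.05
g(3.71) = 90.96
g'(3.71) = 45.10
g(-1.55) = 11.73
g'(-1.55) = -14.97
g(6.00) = 224.18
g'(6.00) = 71.25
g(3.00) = 61.82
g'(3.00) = 36.99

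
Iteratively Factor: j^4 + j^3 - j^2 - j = (j - 1)*(j^3 + 2*j^2 + j) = (j - 1)*(j + 1)*(j^2 + j) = j*(j - 1)*(j + 1)*(j + 1)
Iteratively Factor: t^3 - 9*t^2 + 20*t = (t)*(t^2 - 9*t + 20) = t*(t - 5)*(t - 4)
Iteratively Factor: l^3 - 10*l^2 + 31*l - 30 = (l - 5)*(l^2 - 5*l + 6) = (l - 5)*(l - 2)*(l - 3)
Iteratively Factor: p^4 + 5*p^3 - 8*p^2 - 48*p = (p + 4)*(p^3 + p^2 - 12*p) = (p + 4)^2*(p^2 - 3*p) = p*(p + 4)^2*(p - 3)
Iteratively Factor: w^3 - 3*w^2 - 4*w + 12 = (w - 2)*(w^2 - w - 6) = (w - 2)*(w + 2)*(w - 3)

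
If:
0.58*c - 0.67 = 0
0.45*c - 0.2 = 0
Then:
No Solution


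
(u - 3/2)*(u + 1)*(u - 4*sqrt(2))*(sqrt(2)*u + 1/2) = sqrt(2)*u^4 - 15*u^3/2 - sqrt(2)*u^3/2 - 7*sqrt(2)*u^2/2 + 15*u^2/4 + sqrt(2)*u + 45*u/4 + 3*sqrt(2)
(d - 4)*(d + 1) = d^2 - 3*d - 4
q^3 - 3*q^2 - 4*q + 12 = (q - 3)*(q - 2)*(q + 2)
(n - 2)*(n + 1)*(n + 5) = n^3 + 4*n^2 - 7*n - 10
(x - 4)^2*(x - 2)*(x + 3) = x^4 - 7*x^3 + 2*x^2 + 64*x - 96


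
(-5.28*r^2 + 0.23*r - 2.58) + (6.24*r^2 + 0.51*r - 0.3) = 0.96*r^2 + 0.74*r - 2.88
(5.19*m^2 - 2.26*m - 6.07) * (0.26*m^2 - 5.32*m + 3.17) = 1.3494*m^4 - 28.1984*m^3 + 26.8973*m^2 + 25.1282*m - 19.2419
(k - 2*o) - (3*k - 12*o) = -2*k + 10*o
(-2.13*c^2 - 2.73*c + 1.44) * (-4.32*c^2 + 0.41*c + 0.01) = 9.2016*c^4 + 10.9203*c^3 - 7.3614*c^2 + 0.5631*c + 0.0144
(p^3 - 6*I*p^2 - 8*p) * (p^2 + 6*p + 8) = p^5 + 6*p^4 - 6*I*p^4 - 36*I*p^3 - 48*p^2 - 48*I*p^2 - 64*p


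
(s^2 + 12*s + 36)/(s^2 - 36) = (s + 6)/(s - 6)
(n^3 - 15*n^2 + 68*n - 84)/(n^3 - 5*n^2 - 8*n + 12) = (n^2 - 9*n + 14)/(n^2 + n - 2)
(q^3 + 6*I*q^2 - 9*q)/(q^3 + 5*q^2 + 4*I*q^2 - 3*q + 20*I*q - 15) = q*(q + 3*I)/(q^2 + q*(5 + I) + 5*I)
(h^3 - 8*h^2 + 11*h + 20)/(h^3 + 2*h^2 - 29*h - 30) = (h - 4)/(h + 6)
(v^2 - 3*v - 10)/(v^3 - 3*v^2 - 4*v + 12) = (v - 5)/(v^2 - 5*v + 6)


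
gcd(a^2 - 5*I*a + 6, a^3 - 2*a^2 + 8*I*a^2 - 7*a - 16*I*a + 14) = a + I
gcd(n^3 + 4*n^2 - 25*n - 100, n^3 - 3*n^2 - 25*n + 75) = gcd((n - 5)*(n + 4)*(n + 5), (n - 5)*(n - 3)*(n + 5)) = n^2 - 25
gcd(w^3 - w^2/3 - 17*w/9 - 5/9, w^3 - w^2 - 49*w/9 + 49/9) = 1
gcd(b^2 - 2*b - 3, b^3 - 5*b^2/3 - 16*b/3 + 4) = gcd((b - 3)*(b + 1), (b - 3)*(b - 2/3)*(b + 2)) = b - 3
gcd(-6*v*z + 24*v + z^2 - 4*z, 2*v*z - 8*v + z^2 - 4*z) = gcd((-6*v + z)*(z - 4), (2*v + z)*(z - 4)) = z - 4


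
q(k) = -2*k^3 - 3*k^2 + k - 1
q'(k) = -6*k^2 - 6*k + 1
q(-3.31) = 35.35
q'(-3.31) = -44.88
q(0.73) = -2.65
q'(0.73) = -6.58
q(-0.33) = -1.58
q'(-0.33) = 2.33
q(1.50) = -13.00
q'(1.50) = -21.50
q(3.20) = -94.06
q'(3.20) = -79.64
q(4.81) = -288.17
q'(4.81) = -166.68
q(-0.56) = -2.15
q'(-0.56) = 2.48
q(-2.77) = 15.72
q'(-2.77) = -28.42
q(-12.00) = 3011.00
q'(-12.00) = -791.00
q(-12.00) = 3011.00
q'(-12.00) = -791.00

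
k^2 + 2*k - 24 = (k - 4)*(k + 6)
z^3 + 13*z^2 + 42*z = z*(z + 6)*(z + 7)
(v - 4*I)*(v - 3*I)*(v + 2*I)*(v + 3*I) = v^4 - 2*I*v^3 + 17*v^2 - 18*I*v + 72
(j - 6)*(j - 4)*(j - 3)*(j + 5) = j^4 - 8*j^3 - 11*j^2 + 198*j - 360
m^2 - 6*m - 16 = (m - 8)*(m + 2)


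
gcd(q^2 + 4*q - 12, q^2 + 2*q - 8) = q - 2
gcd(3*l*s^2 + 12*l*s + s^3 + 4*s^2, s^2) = s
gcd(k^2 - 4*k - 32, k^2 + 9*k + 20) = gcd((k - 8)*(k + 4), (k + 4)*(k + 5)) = k + 4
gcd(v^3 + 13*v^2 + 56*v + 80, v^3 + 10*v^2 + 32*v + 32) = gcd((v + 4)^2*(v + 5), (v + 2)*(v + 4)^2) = v^2 + 8*v + 16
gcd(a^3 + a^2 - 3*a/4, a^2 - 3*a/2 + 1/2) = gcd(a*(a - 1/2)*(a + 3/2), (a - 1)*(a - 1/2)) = a - 1/2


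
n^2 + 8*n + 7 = (n + 1)*(n + 7)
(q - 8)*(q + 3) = q^2 - 5*q - 24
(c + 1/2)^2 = c^2 + c + 1/4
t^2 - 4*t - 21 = (t - 7)*(t + 3)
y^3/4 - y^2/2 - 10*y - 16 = (y/4 + 1)*(y - 8)*(y + 2)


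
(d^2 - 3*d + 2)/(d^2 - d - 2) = (d - 1)/(d + 1)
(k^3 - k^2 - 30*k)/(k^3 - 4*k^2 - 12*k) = (k + 5)/(k + 2)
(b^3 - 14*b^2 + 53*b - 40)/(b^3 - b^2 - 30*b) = (-b^3 + 14*b^2 - 53*b + 40)/(b*(-b^2 + b + 30))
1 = 1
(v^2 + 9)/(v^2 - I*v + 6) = (v + 3*I)/(v + 2*I)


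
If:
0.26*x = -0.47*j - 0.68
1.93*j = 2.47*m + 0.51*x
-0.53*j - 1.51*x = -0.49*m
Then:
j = -1.52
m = -1.22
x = 0.14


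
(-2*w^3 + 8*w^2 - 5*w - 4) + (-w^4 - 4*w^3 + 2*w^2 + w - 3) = -w^4 - 6*w^3 + 10*w^2 - 4*w - 7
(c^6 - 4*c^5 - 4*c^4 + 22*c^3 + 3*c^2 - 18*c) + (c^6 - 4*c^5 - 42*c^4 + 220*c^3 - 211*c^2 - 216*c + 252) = 2*c^6 - 8*c^5 - 46*c^4 + 242*c^3 - 208*c^2 - 234*c + 252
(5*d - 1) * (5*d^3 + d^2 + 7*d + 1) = 25*d^4 + 34*d^2 - 2*d - 1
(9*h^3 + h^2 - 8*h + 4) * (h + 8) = 9*h^4 + 73*h^3 - 60*h + 32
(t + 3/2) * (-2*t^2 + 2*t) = -2*t^3 - t^2 + 3*t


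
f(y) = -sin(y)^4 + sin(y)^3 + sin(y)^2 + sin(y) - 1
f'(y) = -4*sin(y)^3*cos(y) + 3*sin(y)^2*cos(y) + 2*sin(y)*cos(y) + cos(y)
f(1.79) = 0.95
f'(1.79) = -0.45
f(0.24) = -0.70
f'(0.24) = 1.55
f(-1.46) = -2.96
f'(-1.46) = 0.65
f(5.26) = -2.28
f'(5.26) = 2.07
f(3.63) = -1.40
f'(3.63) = -1.00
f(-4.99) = 0.92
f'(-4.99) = 0.59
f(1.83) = 0.93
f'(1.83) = -0.54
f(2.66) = -0.27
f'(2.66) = -1.93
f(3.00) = -0.84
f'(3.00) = -1.32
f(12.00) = -1.49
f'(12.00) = 1.19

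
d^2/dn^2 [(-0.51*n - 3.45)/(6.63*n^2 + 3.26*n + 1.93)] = (-(0.51*n + 3.45)*(13.26*n + 3.26)*(26.52*n + 6.52) + (20.2878*n + 49.0722)*(6.63*n^2 + 3.26*n + 1.93))/(6.63*n^2 + 3.26*n + 1.93)^3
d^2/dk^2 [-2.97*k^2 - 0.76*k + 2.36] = -5.94000000000000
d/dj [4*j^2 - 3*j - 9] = 8*j - 3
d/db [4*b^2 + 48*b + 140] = 8*b + 48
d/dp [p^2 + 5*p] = 2*p + 5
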